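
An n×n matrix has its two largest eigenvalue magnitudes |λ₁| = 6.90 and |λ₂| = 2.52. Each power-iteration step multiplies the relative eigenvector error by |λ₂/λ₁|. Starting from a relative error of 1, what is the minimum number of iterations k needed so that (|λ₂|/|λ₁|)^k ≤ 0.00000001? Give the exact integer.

19

|λ₂/λ₁| = 2.52/6.90 = 0.36522
Need k ≥ ln(0.00000001) / ln(0.36522) = -18.4207 / -1.0073 ≈ 18.288
Smallest integer k satisfying the bound: 19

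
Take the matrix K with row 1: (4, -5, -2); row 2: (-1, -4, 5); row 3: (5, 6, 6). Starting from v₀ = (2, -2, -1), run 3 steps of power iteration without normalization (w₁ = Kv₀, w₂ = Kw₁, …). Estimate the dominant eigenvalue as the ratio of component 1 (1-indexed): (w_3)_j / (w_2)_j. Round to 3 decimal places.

w1 = Kv₀ = (4·2 + (-5)·(-2) + (-2)·(-1); (-1)·2 + (-4)·(-2) + 5·(-1); 5·2 + 6·(-2) + 6·(-1)) = (20, 1, -8)
w2 = Kw1 = (4·20 + (-5)·1 + (-2)·(-8); (-1)·20 + (-4)·1 + 5·(-8); 5·20 + 6·1 + 6·(-8)) = (91, -64, 58)
w3 = Kw2 = (568, 455, 419)
Ratio at component: 568 / 91 = 6.242

6.242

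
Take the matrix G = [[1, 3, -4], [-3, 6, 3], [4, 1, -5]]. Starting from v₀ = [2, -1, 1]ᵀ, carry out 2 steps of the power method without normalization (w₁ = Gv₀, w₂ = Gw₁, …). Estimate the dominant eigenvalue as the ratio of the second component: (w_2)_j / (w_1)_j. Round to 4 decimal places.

λ ≈ 3.6667

w1 = Gv₀ = (-5, -9, 2)
w2 = Gw1 = (-40, -33, -39)
Ratio at component: -33 / -9 = 3.6667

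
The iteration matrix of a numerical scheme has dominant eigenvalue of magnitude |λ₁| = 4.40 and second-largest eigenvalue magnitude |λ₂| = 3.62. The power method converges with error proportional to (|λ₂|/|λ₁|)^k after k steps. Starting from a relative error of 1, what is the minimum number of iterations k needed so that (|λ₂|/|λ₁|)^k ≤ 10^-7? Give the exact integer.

|λ₂/λ₁| = 3.62/4.40 = 0.82273
Need k ≥ ln(10^-7) / ln(0.82273) = -16.1181 / -0.1951 ≈ 82.602
Smallest integer k satisfying the bound: 83

83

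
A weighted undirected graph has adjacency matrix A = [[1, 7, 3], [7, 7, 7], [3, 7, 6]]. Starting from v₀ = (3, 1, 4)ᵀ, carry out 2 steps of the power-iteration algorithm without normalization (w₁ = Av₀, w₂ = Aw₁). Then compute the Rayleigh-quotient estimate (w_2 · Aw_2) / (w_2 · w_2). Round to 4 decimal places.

λ ≈ 16.8204

w1 = Av₀ = (1·3 + 7·1 + 3·4; 7·3 + 7·1 + 7·4; 3·3 + 7·1 + 6·4) = (22, 56, 40)
w2 = Aw1 = (1·22 + 7·56 + 3·40; 7·22 + 7·56 + 7·40; 3·22 + 7·56 + 6·40) = (534, 826, 698)
Aw2 = (8410, 14406, 11572)
w2·Aw2 = 534·8410 + 826·14406 + 698·11572 = 24467552; w2·w2 = 534·534 + 826·826 + 698·698 = 1454636
λ ≈ 24467552/1454636 = 16.8204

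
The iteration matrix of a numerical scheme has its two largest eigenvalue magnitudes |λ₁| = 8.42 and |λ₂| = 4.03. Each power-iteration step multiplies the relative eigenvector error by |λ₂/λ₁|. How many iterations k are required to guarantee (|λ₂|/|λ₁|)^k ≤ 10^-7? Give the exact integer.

22

|λ₂/λ₁| = 4.03/8.42 = 0.47862
Need k ≥ ln(10^-7) / ln(0.47862) = -16.1181 / -0.7368 ≈ 21.875
Smallest integer k satisfying the bound: 22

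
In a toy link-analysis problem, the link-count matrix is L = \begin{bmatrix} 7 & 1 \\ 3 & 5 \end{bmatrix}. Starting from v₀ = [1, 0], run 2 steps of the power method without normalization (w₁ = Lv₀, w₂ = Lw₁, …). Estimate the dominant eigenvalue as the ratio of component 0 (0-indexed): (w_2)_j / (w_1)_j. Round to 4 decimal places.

w1 = Lv₀ = (7·1 + 1·0; 3·1 + 5·0) = (7, 3)
w2 = Lw1 = (7·7 + 1·3; 3·7 + 5·3) = (52, 36)
Ratio at component: 52 / 7 = 7.4286

λ ≈ 7.4286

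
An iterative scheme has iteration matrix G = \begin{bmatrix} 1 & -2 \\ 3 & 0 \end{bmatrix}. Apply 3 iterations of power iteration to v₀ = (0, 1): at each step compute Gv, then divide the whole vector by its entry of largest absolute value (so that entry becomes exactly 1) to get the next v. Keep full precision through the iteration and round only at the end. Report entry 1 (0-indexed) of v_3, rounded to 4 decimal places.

Gv0 = (-2.00000, 0.00000); divide by -2.00000 → v1 = (1.00000, 0.00000)
Gv1 = (1.00000, 3.00000); divide by 3.00000 → v2 = (0.33333, 1.00000)
Gv2 = (-1.66667, 1.00000); divide by -1.66667 → v3 = (1.00000, -0.60000)
Requested entry of v3: -6/10 = -0.6000

-0.6000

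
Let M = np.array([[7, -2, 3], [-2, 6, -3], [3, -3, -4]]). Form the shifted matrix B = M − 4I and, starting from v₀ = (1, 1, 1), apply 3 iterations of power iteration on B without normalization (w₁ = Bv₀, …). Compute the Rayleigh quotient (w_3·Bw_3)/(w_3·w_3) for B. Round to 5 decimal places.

B = M − 4I has rows (3, -2, 3); (-2, 2, -3); (3, -3, -8)
w1 = Bv₀ = (4, -3, -8)
w2 = Bw1 = (-6, 10, 85)
w3 = Bw2 = (217, -223, -728)
Bw3 = (-1087, 1304, 7144)
w3·Bw3 = -5727503; w3·w3 = 626802; μ ≈ -5727503/626802 = -9.13766

μ ≈ -9.13766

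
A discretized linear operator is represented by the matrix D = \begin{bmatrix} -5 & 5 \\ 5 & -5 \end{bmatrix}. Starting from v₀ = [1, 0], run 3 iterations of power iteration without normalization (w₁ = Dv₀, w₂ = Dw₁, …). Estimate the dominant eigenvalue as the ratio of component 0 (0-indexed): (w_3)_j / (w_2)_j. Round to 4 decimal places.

λ ≈ -10.0000

w1 = Dv₀ = (-5, 5)
w2 = Dw1 = (50, -50)
w3 = Dw2 = (-500, 500)
Ratio at component: -500 / 50 = -10.0000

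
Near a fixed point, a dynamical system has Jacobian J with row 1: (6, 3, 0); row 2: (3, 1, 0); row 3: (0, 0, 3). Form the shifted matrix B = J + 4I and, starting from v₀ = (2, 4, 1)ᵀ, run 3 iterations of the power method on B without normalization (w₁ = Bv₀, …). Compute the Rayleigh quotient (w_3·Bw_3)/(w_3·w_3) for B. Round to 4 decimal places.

B = J + 4I has rows (10, 3, 0); (3, 5, 0); (0, 0, 7)
w1 = Bv₀ = (10·2 + 3·4 + 0·1; 3·2 + 5·4 + 0·1; 0·2 + 0·4 + 7·1) = (32, 26, 7)
w2 = Bw1 = (10·32 + 3·26 + 0·7; 3·32 + 5·26 + 0·7; 0·32 + 0·26 + 7·7) = (398, 226, 49)
w3 = Bw2 = (4658, 2324, 343)
Bw3 = (53552, 25594, 2401)
w3·Bw3 = 309749215; w3·w3 = 27215589; μ ≈ 309749215/27215589 = 11.3813

μ ≈ 11.3813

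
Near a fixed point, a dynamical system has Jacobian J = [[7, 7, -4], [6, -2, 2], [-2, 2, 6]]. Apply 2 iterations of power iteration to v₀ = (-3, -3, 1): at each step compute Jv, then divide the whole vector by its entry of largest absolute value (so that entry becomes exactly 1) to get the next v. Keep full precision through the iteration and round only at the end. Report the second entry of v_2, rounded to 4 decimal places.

Jv0 = (-46.00000, -10.00000, 6.00000); divide by -46.00000 → v1 = (1.00000, 0.21739, -0.13043)
Jv1 = (9.04348, 5.30435, -2.34783); divide by 9.04348 → v2 = (1.00000, 0.58654, -0.25962)
Requested entry of v2: -244/-416 = 0.5865

0.5865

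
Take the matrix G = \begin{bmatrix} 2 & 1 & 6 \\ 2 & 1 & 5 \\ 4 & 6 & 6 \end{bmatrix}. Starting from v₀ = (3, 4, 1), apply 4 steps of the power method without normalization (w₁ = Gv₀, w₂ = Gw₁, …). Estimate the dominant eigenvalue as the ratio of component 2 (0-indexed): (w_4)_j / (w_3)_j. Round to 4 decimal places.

11.8898

w1 = Gv₀ = (16, 15, 42)
w2 = Gw1 = (299, 257, 406)
w3 = Gw2 = (3291, 2885, 5174)
w4 = Gw3 = (40511, 35337, 61518)
Ratio at component: 61518 / 5174 = 11.8898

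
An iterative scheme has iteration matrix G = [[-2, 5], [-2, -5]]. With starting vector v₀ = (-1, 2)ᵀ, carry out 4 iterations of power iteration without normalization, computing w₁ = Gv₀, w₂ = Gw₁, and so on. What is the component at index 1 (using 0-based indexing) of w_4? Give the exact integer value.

w1 = Gv₀ = ((-2)·(-1) + 5·2; (-2)·(-1) + (-5)·2) = (12, -8)
w2 = Gw1 = ((-2)·12 + 5·(-8); (-2)·12 + (-5)·(-8)) = (-64, 16)
w3 = Gw2 = (208, 48)
w4 = Gw3 = (-176, -656)
The requested component of w4 is -656.

-656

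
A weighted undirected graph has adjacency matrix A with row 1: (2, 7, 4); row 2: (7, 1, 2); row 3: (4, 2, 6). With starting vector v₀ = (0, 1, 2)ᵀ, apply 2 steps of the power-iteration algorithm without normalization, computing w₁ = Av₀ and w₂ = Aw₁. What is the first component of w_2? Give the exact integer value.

w1 = Av₀ = (2·0 + 7·1 + 4·2; 7·0 + 1·1 + 2·2; 4·0 + 2·1 + 6·2) = (15, 5, 14)
w2 = Aw1 = (2·15 + 7·5 + 4·14; 7·15 + 1·5 + 2·14; 4·15 + 2·5 + 6·14) = (121, 138, 154)
The requested component of w2 is 121.

121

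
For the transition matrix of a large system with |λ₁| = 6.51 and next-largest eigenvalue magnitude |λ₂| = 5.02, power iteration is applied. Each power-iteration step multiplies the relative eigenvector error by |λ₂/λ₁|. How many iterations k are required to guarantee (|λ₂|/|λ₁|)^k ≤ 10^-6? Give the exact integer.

|λ₂/λ₁| = 5.02/6.51 = 0.77112
Need k ≥ ln(10^-6) / ln(0.77112) = -13.8155 / -0.2599 ≈ 53.155
Smallest integer k satisfying the bound: 54

54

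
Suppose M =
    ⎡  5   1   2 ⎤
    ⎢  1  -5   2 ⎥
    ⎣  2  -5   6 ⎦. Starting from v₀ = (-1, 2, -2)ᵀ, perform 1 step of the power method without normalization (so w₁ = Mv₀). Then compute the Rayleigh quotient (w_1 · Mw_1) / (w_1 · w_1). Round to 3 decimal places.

w1 = Mv₀ = (5·(-1) + 1·2 + 2·(-2); 1·(-1) + (-5)·2 + 2·(-2); 2·(-1) + (-5)·2 + 6·(-2)) = (-7, -15, -24)
Mw1 = (-98, 20, -83)
w1·Mw1 = (-7)·(-98) + (-15)·20 + (-24)·(-83) = 2378; w1·w1 = (-7)·(-7) + (-15)·(-15) + (-24)·(-24) = 850
λ ≈ 2378/850 = 2.798

2.798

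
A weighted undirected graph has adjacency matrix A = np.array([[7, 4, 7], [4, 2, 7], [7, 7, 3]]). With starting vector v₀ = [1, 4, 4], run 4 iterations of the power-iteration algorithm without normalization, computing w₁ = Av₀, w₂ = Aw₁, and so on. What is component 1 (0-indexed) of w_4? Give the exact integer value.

w1 = Av₀ = (51, 40, 47)
w2 = Aw1 = (846, 613, 778)
w3 = Aw2 = (13820, 10056, 12547)
w4 = Aw3 = (224793, 163221, 204773)
The requested component of w4 is 163221.

163221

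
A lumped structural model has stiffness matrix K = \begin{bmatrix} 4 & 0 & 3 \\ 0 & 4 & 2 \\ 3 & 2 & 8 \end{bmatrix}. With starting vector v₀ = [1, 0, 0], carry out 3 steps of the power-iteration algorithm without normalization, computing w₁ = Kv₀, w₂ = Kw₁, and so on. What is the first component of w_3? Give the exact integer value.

208

w1 = Kv₀ = (4, 0, 3)
w2 = Kw1 = (25, 6, 36)
w3 = Kw2 = (208, 96, 375)
The requested component of w3 is 208.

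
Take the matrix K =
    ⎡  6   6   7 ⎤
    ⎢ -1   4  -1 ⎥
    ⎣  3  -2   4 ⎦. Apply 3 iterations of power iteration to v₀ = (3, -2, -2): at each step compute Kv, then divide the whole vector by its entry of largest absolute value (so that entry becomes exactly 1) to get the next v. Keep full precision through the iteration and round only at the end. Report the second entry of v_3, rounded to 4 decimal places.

0.1574

Kv0 = (-8.00000, -9.00000, 5.00000); divide by -9.00000 → v1 = (0.88889, 1.00000, -0.55556)
Kv1 = (7.44444, 3.66667, -1.55556); divide by 7.44444 → v2 = (1.00000, 0.49254, -0.20896)
Kv2 = (7.49254, 1.17910, 1.17910); divide by 7.49254 → v3 = (1.00000, 0.15737, 0.15737)
Requested entry of v3: -79/-502 = 0.1574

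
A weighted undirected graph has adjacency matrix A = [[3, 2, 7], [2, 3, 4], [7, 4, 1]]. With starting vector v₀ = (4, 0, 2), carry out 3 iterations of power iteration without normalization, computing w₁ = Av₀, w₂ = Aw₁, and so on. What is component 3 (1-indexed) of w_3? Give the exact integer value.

3396

w1 = Av₀ = (26, 16, 30)
w2 = Aw1 = (320, 220, 276)
w3 = Aw2 = (3332, 2404, 3396)
The requested component of w3 is 3396.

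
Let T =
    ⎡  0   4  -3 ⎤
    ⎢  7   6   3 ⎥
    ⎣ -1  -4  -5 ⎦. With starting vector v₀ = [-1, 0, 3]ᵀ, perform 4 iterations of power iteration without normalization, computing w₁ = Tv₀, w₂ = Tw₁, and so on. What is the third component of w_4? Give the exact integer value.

730

w1 = Tv₀ = (0·(-1) + 4·0 + (-3)·3; 7·(-1) + 6·0 + 3·3; (-1)·(-1) + (-4)·0 + (-5)·3) = (-9, 2, -14)
w2 = Tw1 = (0·(-9) + 4·2 + (-3)·(-14); 7·(-9) + 6·2 + 3·(-14); (-1)·(-9) + (-4)·2 + (-5)·(-14)) = (50, -93, 71)
w3 = Tw2 = (-585, 5, -33)
w4 = Tw3 = (119, -4164, 730)
The requested component of w4 is 730.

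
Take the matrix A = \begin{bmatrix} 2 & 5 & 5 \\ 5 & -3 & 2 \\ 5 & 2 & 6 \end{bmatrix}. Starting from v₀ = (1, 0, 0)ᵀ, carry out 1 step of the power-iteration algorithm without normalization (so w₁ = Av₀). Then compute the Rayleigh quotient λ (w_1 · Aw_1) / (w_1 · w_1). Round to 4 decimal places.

w1 = Av₀ = (2·1 + 5·0 + 5·0; 5·1 + (-3)·0 + 2·0; 5·1 + 2·0 + 6·0) = (2, 5, 5)
Aw1 = (54, 5, 50)
w1·Aw1 = 2·54 + 5·5 + 5·50 = 383; w1·w1 = 2·2 + 5·5 + 5·5 = 54
λ ≈ 383/54 = 7.0926

λ ≈ 7.0926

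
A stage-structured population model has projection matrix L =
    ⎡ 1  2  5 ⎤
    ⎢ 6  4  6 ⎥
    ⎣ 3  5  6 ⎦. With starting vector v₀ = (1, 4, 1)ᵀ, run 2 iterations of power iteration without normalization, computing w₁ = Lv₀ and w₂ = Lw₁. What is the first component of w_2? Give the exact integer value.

215

w1 = Lv₀ = (1·1 + 2·4 + 5·1; 6·1 + 4·4 + 6·1; 3·1 + 5·4 + 6·1) = (14, 28, 29)
w2 = Lw1 = (1·14 + 2·28 + 5·29; 6·14 + 4·28 + 6·29; 3·14 + 5·28 + 6·29) = (215, 370, 356)
The requested component of w2 is 215.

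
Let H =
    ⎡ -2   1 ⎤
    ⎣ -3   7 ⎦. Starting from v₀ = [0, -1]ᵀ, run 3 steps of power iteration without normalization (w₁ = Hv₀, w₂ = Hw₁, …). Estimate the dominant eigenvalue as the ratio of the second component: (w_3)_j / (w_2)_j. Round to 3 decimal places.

w1 = Hv₀ = ((-2)·0 + 1·(-1); (-3)·0 + 7·(-1)) = (-1, -7)
w2 = Hw1 = ((-2)·(-1) + 1·(-7); (-3)·(-1) + 7·(-7)) = (-5, -46)
w3 = Hw2 = (-36, -307)
Ratio at component: -307 / -46 = 6.674

λ ≈ 6.674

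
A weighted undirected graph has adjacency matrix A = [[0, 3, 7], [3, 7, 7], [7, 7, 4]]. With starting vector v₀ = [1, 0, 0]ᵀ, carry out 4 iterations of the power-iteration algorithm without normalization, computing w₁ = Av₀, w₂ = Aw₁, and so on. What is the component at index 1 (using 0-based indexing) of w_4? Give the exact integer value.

16352

w1 = Av₀ = (0, 3, 7)
w2 = Aw1 = (58, 70, 49)
w3 = Aw2 = (553, 1007, 1092)
w4 = Aw3 = (10665, 16352, 15288)
The requested component of w4 is 16352.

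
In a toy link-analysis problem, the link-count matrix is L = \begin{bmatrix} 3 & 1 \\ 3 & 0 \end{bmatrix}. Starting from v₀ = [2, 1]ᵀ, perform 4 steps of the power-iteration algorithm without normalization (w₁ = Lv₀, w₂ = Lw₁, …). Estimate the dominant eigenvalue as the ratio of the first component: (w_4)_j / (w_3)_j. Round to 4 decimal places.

3.7941

w1 = Lv₀ = (3·2 + 1·1; 3·2 + 0·1) = (7, 6)
w2 = Lw1 = (3·7 + 1·6; 3·7 + 0·6) = (27, 21)
w3 = Lw2 = (102, 81)
w4 = Lw3 = (387, 306)
Ratio at component: 387 / 102 = 3.7941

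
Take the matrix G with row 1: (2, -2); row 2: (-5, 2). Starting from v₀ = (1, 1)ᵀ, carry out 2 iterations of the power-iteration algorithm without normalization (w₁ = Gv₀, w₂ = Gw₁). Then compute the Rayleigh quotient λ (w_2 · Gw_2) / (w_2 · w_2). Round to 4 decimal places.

w1 = Gv₀ = (2·1 + (-2)·1; (-5)·1 + 2·1) = (0, -3)
w2 = Gw1 = (2·0 + (-2)·(-3); (-5)·0 + 2·(-3)) = (6, -6)
Gw2 = (24, -42)
w2·Gw2 = 6·24 + (-6)·(-42) = 396; w2·w2 = 6·6 + (-6)·(-6) = 72
λ ≈ 396/72 = 5.5000

λ ≈ 5.5000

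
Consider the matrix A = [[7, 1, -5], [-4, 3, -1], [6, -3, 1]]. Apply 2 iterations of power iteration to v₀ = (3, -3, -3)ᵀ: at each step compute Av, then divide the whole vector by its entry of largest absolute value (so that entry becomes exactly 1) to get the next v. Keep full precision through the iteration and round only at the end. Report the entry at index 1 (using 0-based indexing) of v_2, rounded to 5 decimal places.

-0.76087

Av0 = (33.000000, -18.000000, 24.000000); divide by 33.000000 → v1 = (1.000000, -0.545455, 0.727273)
Av1 = (2.818182, -6.363636, 8.363636); divide by 8.363636 → v2 = (0.336957, -0.760870, 1.000000)
Requested entry of v2: -210/276 = -0.76087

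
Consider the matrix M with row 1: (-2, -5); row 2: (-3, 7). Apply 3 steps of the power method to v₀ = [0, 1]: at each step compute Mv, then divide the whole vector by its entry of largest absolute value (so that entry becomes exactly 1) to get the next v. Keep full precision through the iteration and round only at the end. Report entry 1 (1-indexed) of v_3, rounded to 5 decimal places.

Mv0 = (-5.000000, 7.000000); divide by 7.000000 → v1 = (-0.714286, 1.000000)
Mv1 = (-3.571429, 9.142857); divide by 9.142857 → v2 = (-0.390625, 1.000000)
Mv2 = (-4.218750, 8.171875); divide by 8.171875 → v3 = (-0.516252, 1.000000)
Requested entry of v3: -270/523 = -0.51625

-0.51625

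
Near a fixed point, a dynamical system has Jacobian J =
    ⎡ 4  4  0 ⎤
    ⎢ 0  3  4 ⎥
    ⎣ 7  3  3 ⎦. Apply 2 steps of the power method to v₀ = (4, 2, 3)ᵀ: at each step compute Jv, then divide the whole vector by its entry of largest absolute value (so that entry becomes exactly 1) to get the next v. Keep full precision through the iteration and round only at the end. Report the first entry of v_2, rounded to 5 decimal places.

Jv0 = (24.000000, 18.000000, 43.000000); divide by 43.000000 → v1 = (0.558140, 0.418605, 1.000000)
Jv1 = (3.906977, 5.255814, 8.162791); divide by 8.162791 → v2 = (0.478632, 0.643875, 1.000000)
Requested entry of v2: 168/351 = 0.47863

0.47863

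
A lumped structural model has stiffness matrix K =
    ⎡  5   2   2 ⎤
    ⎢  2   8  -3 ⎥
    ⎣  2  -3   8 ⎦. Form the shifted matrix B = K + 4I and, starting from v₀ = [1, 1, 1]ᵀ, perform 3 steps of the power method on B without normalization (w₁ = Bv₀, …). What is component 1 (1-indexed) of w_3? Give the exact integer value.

1949

B = K + 4I has rows (9, 2, 2); (2, 12, -3); (2, -3, 12)
w1 = Bv₀ = (13, 11, 11)
w2 = Bw1 = (161, 125, 125)
w3 = Bw2 = (1949, 1447, 1447)
Requested component of w3: 1949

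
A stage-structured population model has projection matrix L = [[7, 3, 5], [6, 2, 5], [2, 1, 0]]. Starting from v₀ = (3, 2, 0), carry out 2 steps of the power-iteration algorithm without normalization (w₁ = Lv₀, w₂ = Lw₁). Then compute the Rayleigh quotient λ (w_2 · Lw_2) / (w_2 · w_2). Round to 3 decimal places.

w1 = Lv₀ = (7·3 + 3·2 + 5·0; 6·3 + 2·2 + 5·0; 2·3 + 1·2 + 0·0) = (27, 22, 8)
w2 = Lw1 = (7·27 + 3·22 + 5·8; 6·27 + 2·22 + 5·8; 2·27 + 1·22 + 0·8) = (295, 246, 76)
Lw2 = (3183, 2642, 836)
w2·Lw2 = 295·3183 + 246·2642 + 76·836 = 1652453; w2·w2 = 295·295 + 246·246 + 76·76 = 153317
λ ≈ 1652453/153317 = 10.778

10.778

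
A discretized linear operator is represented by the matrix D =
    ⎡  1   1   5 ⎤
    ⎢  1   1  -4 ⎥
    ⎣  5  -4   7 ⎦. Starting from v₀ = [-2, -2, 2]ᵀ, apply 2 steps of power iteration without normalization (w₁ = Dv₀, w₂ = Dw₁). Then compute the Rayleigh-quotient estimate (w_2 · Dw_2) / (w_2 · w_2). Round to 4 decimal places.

λ ≈ 10.6364

w1 = Dv₀ = (6, -12, 12)
w2 = Dw1 = (54, -54, 162)
Dw2 = (810, -648, 1620)
w2·Dw2 = 54·810 + (-54)·(-648) + 162·1620 = 341172; w2·w2 = 54·54 + (-54)·(-54) + 162·162 = 32076
λ ≈ 341172/32076 = 10.6364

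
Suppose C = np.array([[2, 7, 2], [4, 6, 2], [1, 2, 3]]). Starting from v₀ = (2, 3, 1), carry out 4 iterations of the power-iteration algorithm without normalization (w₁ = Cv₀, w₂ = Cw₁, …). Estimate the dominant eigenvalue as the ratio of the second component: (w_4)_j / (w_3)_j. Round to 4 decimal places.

w1 = Cv₀ = (27, 28, 11)
w2 = Cw1 = (272, 298, 116)
w3 = Cw2 = (2862, 3108, 1216)
w4 = Cw3 = (29912, 32528, 12726)
Ratio at component: 32528 / 3108 = 10.4659

10.4659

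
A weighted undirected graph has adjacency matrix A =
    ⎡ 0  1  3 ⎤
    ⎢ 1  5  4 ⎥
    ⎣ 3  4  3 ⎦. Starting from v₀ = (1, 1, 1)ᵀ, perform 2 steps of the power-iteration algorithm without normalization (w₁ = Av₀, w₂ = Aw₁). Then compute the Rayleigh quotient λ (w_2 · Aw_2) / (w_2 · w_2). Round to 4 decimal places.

w1 = Av₀ = (4, 10, 10)
w2 = Aw1 = (40, 94, 82)
Aw2 = (340, 838, 742)
w2·Aw2 = 40·340 + 94·838 + 82·742 = 153216; w2·w2 = 40·40 + 94·94 + 82·82 = 17160
λ ≈ 153216/17160 = 8.9287

8.9287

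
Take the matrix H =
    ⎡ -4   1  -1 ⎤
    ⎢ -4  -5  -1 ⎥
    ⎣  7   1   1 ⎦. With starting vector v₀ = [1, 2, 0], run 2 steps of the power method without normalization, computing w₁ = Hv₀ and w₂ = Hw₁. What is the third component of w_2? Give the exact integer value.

-19

w1 = Hv₀ = ((-4)·1 + 1·2 + (-1)·0; (-4)·1 + (-5)·2 + (-1)·0; 7·1 + 1·2 + 1·0) = (-2, -14, 9)
w2 = Hw1 = ((-4)·(-2) + 1·(-14) + (-1)·9; (-4)·(-2) + (-5)·(-14) + (-1)·9; 7·(-2) + 1·(-14) + 1·9) = (-15, 69, -19)
The requested component of w2 is -19.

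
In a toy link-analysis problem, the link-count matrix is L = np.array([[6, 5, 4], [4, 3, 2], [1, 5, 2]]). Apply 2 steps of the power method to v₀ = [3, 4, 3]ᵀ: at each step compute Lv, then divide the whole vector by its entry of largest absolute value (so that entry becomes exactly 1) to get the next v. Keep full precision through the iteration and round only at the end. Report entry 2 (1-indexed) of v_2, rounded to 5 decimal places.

0.61484

Lv0 = (50.000000, 30.000000, 29.000000); divide by 50.000000 → v1 = (1.000000, 0.600000, 0.580000)
Lv1 = (11.320000, 6.960000, 5.160000); divide by 11.320000 → v2 = (1.000000, 0.614841, 0.455830)
Requested entry of v2: 348/566 = 0.61484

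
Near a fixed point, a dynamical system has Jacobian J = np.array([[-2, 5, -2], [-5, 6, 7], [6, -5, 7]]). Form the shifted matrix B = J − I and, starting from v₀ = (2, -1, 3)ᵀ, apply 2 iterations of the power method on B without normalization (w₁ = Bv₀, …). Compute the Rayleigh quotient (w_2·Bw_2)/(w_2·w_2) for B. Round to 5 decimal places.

5.47648

B = J − I has rows (-3, 5, -2); (-5, 5, 7); (6, -5, 6)
w1 = Bv₀ = ((-3)·2 + 5·(-1) + (-2)·3; (-5)·2 + 5·(-1) + 7·3; 6·2 + (-5)·(-1) + 6·3) = (-17, 6, 35)
w2 = Bw1 = ((-3)·(-17) + 5·6 + (-2)·35; (-5)·(-17) + 5·6 + 7·35; 6·(-17) + (-5)·6 + 6·35) = (11, 360, 78)
Bw2 = (1611, 2291, -1266)
w2·Bw2 = 743733; w2·w2 = 135805; μ ≈ 743733/135805 = 5.47648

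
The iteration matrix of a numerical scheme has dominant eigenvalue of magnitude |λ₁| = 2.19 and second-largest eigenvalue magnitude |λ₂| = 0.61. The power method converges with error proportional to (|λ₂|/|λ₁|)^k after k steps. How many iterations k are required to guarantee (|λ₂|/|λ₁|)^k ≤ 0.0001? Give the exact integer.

8

|λ₂/λ₁| = 0.61/2.19 = 0.27854
Need k ≥ ln(0.0001) / ln(0.27854) = -9.2103 / -1.2782 ≈ 7.206
Smallest integer k satisfying the bound: 8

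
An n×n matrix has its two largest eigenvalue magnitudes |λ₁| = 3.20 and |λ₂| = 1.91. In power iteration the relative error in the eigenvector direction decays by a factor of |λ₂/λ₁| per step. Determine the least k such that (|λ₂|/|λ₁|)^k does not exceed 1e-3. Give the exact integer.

|λ₂/λ₁| = 1.91/3.20 = 0.59688
Need k ≥ ln(1e-3) / ln(0.59688) = -6.9078 / -0.5160 ≈ 13.386
Smallest integer k satisfying the bound: 14

14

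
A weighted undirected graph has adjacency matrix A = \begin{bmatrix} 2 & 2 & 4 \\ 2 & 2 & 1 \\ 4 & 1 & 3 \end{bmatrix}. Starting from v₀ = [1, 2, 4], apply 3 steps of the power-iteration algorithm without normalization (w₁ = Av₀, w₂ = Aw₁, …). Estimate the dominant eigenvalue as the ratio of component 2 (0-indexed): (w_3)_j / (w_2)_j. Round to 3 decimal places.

λ ≈ 7.118

w1 = Av₀ = (22, 10, 18)
w2 = Aw1 = (136, 82, 152)
w3 = Aw2 = (1044, 588, 1082)
Ratio at component: 1082 / 152 = 7.118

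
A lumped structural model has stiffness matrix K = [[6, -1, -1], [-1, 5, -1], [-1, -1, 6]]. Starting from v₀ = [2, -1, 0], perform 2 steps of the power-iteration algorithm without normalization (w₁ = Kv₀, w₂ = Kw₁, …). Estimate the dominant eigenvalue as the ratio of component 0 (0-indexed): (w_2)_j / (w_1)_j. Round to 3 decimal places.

6.615

w1 = Kv₀ = (6·2 + (-1)·(-1) + (-1)·0; (-1)·2 + 5·(-1) + (-1)·0; (-1)·2 + (-1)·(-1) + 6·0) = (13, -7, -1)
w2 = Kw1 = (6·13 + (-1)·(-7) + (-1)·(-1); (-1)·13 + 5·(-7) + (-1)·(-1); (-1)·13 + (-1)·(-7) + 6·(-1)) = (86, -47, -12)
Ratio at component: 86 / 13 = 6.615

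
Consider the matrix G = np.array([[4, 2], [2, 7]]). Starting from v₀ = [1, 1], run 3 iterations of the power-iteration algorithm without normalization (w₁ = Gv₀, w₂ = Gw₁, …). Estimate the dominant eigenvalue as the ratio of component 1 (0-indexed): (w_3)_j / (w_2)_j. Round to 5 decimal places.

w1 = Gv₀ = (6, 9)
w2 = Gw1 = (42, 75)
w3 = Gw2 = (318, 609)
Ratio at component: 609 / 75 = 8.12000

λ ≈ 8.12000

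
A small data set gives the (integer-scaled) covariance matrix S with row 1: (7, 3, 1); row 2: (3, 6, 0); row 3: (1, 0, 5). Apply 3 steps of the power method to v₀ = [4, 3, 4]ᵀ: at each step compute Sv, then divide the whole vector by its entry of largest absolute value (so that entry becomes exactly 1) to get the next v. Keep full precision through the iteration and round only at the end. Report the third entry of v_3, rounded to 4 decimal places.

0.3111

Sv0 = (41.00000, 30.00000, 24.00000); divide by 41.00000 → v1 = (1.00000, 0.73171, 0.58537)
Sv1 = (9.78049, 7.39024, 3.92683); divide by 9.78049 → v2 = (1.00000, 0.75561, 0.40150)
Sv2 = (9.66833, 7.53367, 3.00748); divide by 9.66833 → v3 = (1.00000, 0.77921, 0.31107)
Requested entry of v3: 1206/3877 = 0.3111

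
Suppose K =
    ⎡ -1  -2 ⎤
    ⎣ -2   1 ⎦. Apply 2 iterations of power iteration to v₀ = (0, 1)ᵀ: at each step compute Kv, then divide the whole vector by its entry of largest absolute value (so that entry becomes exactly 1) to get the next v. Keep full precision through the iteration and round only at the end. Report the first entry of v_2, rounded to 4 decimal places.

Kv0 = (-2.00000, 1.00000); divide by -2.00000 → v1 = (1.00000, -0.50000)
Kv1 = (0.00000, -2.50000); divide by -2.50000 → v2 = (0.00000, 1.00000)
Requested entry of v2: 0/5 = 0.0000

0.0000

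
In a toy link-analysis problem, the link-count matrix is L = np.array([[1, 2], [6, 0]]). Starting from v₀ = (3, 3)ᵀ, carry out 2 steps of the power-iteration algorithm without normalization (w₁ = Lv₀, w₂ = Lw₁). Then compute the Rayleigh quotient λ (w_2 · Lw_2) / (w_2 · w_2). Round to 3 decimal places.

4.344

w1 = Lv₀ = (9, 18)
w2 = Lw1 = (45, 54)
Lw2 = (153, 270)
w2·Lw2 = 45·153 + 54·270 = 21465; w2·w2 = 45·45 + 54·54 = 4941
λ ≈ 21465/4941 = 4.344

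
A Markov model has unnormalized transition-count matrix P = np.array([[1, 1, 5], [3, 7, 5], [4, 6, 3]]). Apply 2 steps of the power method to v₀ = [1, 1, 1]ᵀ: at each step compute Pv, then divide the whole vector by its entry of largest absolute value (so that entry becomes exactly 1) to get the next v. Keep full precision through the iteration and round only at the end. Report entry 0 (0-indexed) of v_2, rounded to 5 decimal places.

0.45550

Pv0 = (7.000000, 15.000000, 13.000000); divide by 15.000000 → v1 = (0.466667, 1.000000, 0.866667)
Pv1 = (5.800000, 12.733333, 10.466667); divide by 12.733333 → v2 = (0.455497, 1.000000, 0.821990)
Requested entry of v2: 87/191 = 0.45550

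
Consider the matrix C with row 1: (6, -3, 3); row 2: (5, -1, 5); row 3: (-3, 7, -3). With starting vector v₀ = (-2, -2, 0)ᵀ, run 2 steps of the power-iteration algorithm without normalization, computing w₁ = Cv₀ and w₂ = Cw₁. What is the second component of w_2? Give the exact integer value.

w1 = Cv₀ = (6·(-2) + (-3)·(-2) + 3·0; 5·(-2) + (-1)·(-2) + 5·0; (-3)·(-2) + 7·(-2) + (-3)·0) = (-6, -8, -8)
w2 = Cw1 = (6·(-6) + (-3)·(-8) + 3·(-8); 5·(-6) + (-1)·(-8) + 5·(-8); (-3)·(-6) + 7·(-8) + (-3)·(-8)) = (-36, -62, -14)
The requested component of w2 is -62.

-62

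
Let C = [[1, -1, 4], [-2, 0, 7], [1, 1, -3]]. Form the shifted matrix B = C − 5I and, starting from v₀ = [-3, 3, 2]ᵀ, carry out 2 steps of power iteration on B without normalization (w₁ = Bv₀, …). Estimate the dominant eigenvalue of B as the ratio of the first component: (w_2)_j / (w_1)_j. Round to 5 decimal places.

B = C − 5I has rows (-4, -1, 4); (-2, -5, 7); (1, 1, -8)
w1 = Bv₀ = ((-4)·(-3) + (-1)·3 + 4·2; (-2)·(-3) + (-5)·3 + 7·2; 1·(-3) + 1·3 + (-8)·2) = (17, 5, -16)
w2 = Bw1 = ((-4)·17 + (-1)·5 + 4·(-16); (-2)·17 + (-5)·5 + 7·(-16); 1·17 + 1·5 + (-8)·(-16)) = (-137, -171, 150)
Ratio: -137/17 = -8.05882

-8.05882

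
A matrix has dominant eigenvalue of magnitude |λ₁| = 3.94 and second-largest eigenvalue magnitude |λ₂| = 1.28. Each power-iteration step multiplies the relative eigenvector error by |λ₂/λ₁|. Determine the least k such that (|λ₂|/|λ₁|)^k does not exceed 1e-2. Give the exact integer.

|λ₂/λ₁| = 1.28/3.94 = 0.32487
Need k ≥ ln(1e-2) / ln(0.32487) = -4.6052 / -1.1243 ≈ 4.096
Smallest integer k satisfying the bound: 5

5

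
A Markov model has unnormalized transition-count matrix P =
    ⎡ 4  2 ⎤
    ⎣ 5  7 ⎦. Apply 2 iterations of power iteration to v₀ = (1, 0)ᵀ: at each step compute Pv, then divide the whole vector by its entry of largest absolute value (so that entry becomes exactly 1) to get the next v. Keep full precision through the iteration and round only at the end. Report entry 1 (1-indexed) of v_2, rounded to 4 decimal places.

0.4727

Pv0 = (4.00000, 5.00000); divide by 5.00000 → v1 = (0.80000, 1.00000)
Pv1 = (5.20000, 11.00000); divide by 11.00000 → v2 = (0.47273, 1.00000)
Requested entry of v2: 26/55 = 0.4727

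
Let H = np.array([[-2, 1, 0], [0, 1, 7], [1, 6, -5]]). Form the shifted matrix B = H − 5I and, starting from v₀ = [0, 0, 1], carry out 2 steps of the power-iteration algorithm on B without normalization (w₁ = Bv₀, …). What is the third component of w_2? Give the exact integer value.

142

B = H − 5I has rows (-7, 1, 0); (0, -4, 7); (1, 6, -10)
w1 = Bv₀ = (0, 7, -10)
w2 = Bw1 = (7, -98, 142)
Requested component of w2: 142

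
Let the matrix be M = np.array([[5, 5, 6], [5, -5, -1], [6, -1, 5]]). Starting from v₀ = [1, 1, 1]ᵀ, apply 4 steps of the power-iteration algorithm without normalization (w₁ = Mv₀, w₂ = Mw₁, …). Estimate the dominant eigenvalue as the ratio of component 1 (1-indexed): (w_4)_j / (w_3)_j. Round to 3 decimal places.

w1 = Mv₀ = (16, -1, 10)
w2 = Mw1 = (135, 75, 147)
w3 = Mw2 = (1932, 153, 1470)
w4 = Mw3 = (19245, 7425, 18789)
Ratio at component: 19245 / 1932 = 9.961

9.961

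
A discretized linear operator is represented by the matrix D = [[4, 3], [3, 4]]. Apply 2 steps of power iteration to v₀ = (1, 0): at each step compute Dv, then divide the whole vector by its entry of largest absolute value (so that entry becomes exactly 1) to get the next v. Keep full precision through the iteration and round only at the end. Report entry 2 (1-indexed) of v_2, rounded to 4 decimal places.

0.9600

Dv0 = (4.00000, 3.00000); divide by 4.00000 → v1 = (1.00000, 0.75000)
Dv1 = (6.25000, 6.00000); divide by 6.25000 → v2 = (1.00000, 0.96000)
Requested entry of v2: 24/25 = 0.9600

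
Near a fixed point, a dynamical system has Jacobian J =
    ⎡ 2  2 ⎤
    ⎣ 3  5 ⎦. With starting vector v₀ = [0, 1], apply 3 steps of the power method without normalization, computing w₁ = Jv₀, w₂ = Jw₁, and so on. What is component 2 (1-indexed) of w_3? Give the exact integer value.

197

w1 = Jv₀ = (2, 5)
w2 = Jw1 = (14, 31)
w3 = Jw2 = (90, 197)
The requested component of w3 is 197.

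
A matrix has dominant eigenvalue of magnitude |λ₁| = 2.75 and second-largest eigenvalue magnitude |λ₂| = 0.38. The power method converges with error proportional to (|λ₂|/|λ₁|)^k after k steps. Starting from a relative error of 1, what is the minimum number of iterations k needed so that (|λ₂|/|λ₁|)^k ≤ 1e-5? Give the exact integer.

|λ₂/λ₁| = 0.38/2.75 = 0.13818
Need k ≥ ln(1e-5) / ln(0.13818) = -11.5129 / -1.9792 ≈ 5.817
Smallest integer k satisfying the bound: 6

6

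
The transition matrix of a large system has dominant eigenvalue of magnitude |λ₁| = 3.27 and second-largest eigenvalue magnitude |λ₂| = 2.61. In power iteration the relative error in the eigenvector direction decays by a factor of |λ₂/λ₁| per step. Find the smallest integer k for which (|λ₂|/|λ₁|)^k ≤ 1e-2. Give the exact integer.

21

|λ₂/λ₁| = 2.61/3.27 = 0.79817
Need k ≥ ln(1e-2) / ln(0.79817) = -4.6052 / -0.2254 ≈ 20.427
Smallest integer k satisfying the bound: 21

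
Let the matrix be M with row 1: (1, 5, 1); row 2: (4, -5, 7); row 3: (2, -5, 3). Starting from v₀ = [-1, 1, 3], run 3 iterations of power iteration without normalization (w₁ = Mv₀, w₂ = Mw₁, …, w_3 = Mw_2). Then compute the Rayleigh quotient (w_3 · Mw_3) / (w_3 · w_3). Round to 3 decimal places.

-2.049

w1 = Mv₀ = (1·(-1) + 5·1 + 1·3; 4·(-1) + (-5)·1 + 7·3; 2·(-1) + (-5)·1 + 3·3) = (7, 12, 2)
w2 = Mw1 = (1·7 + 5·12 + 1·2; 4·7 + (-5)·12 + 7·2; 2·7 + (-5)·12 + 3·2) = (69, -18, -40)
w3 = Mw2 = (-61, 86, 108)
Mw3 = (477, 82, -228)
w3·Mw3 = (-61)·477 + 86·82 + 108·(-228) = -46669; w3·w3 = (-61)·(-61) + 86·86 + 108·108 = 22781
λ ≈ -46669/22781 = -2.049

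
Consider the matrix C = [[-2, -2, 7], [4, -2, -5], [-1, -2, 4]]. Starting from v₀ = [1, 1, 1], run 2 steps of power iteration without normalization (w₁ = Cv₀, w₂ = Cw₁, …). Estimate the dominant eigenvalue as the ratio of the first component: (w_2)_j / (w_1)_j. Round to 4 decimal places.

w1 = Cv₀ = ((-2)·1 + (-2)·1 + 7·1; 4·1 + (-2)·1 + (-5)·1; (-1)·1 + (-2)·1 + 4·1) = (3, -3, 1)
w2 = Cw1 = ((-2)·3 + (-2)·(-3) + 7·1; 4·3 + (-2)·(-3) + (-5)·1; (-1)·3 + (-2)·(-3) + 4·1) = (7, 13, 7)
Ratio at component: 7 / 3 = 2.3333

2.3333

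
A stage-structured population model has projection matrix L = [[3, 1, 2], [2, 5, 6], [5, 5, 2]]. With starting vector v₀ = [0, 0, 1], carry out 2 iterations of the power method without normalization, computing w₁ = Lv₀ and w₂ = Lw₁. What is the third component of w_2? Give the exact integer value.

w1 = Lv₀ = (3·0 + 1·0 + 2·1; 2·0 + 5·0 + 6·1; 5·0 + 5·0 + 2·1) = (2, 6, 2)
w2 = Lw1 = (3·2 + 1·6 + 2·2; 2·2 + 5·6 + 6·2; 5·2 + 5·6 + 2·2) = (16, 46, 44)
The requested component of w2 is 44.

44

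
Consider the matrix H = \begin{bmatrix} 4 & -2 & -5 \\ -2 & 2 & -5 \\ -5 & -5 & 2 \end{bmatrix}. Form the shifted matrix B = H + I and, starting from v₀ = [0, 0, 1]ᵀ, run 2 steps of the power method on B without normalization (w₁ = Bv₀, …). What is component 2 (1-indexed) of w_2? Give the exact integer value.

B = H + I has rows (5, -2, -5); (-2, 3, -5); (-5, -5, 3)
w1 = Bv₀ = (-5, -5, 3)
w2 = Bw1 = (-30, -20, 59)
Requested component of w2: -20

-20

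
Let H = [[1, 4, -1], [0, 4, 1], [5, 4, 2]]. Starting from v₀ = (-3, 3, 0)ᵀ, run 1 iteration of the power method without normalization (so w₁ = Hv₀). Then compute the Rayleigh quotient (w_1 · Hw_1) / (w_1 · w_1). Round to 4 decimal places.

3.5000

w1 = Hv₀ = (1·(-3) + 4·3 + (-1)·0; 0·(-3) + 4·3 + 1·0; 5·(-3) + 4·3 + 2·0) = (9, 12, -3)
Hw1 = (60, 45, 87)
w1·Hw1 = 9·60 + 12·45 + (-3)·87 = 819; w1·w1 = 9·9 + 12·12 + (-3)·(-3) = 234
λ ≈ 819/234 = 3.5000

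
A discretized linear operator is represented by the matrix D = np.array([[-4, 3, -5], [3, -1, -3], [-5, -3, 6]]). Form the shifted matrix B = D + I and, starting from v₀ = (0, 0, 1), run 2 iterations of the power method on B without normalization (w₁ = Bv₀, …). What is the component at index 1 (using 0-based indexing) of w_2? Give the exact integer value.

B = D + I has rows (-3, 3, -5); (3, 0, -3); (-5, -3, 7)
w1 = Bv₀ = ((-3)·0 + 3·0 + (-5)·1; 3·0 + 0·0 + (-3)·1; (-5)·0 + (-3)·0 + 7·1) = (-5, -3, 7)
w2 = Bw1 = ((-3)·(-5) + 3·(-3) + (-5)·7; 3·(-5) + 0·(-3) + (-3)·7; (-5)·(-5) + (-3)·(-3) + 7·7) = (-29, -36, 83)
Requested component of w2: -36

-36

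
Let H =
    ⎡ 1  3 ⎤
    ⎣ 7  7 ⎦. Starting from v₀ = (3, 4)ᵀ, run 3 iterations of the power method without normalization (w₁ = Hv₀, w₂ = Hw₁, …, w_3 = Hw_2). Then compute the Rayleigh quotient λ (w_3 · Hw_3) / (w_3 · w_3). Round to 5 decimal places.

w1 = Hv₀ = (1·3 + 3·4; 7·3 + 7·4) = (15, 49)
w2 = Hw1 = (1·15 + 3·49; 7·15 + 7·49) = (162, 448)
w3 = Hw2 = (1506, 4270)
Hw3 = (14316, 40432)
w3·Hw3 = 1506·14316 + 4270·40432 = 194204536; w3·w3 = 1506·1506 + 4270·4270 = 20500936
λ ≈ 194204536/20500936 = 9.47296

9.47296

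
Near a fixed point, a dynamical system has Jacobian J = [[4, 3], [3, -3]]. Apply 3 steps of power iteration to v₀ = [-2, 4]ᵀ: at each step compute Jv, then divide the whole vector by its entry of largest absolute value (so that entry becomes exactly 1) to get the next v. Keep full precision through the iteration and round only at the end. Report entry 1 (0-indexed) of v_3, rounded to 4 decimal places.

1.0000

Jv0 = (4.00000, -18.00000); divide by -18.00000 → v1 = (-0.22222, 1.00000)
Jv1 = (2.11111, -3.66667); divide by -3.66667 → v2 = (-0.57576, 1.00000)
Jv2 = (0.69697, -4.72727); divide by -4.72727 → v3 = (-0.14744, 1.00000)
Requested entry of v3: -312/-312 = 1.0000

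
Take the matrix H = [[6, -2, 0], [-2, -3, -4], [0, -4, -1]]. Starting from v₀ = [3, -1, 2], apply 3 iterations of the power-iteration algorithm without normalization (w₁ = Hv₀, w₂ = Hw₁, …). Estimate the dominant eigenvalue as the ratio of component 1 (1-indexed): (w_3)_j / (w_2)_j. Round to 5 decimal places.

w1 = Hv₀ = (6·3 + (-2)·(-1) + 0·2; (-2)·3 + (-3)·(-1) + (-4)·2; 0·3 + (-4)·(-1) + (-1)·2) = (20, -11, 2)
w2 = Hw1 = (6·20 + (-2)·(-11) + 0·2; (-2)·20 + (-3)·(-11) + (-4)·2; 0·20 + (-4)·(-11) + (-1)·2) = (142, -15, 42)
w3 = Hw2 = (882, -407, 18)
Ratio at component: 882 / 142 = 6.21127

λ ≈ 6.21127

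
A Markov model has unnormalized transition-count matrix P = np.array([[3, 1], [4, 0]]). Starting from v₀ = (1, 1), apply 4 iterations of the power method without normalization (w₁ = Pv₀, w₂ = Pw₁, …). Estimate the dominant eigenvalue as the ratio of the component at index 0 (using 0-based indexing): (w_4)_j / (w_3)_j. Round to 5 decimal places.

4.00000

w1 = Pv₀ = (4, 4)
w2 = Pw1 = (16, 16)
w3 = Pw2 = (64, 64)
w4 = Pw3 = (256, 256)
Ratio at component: 256 / 64 = 4.00000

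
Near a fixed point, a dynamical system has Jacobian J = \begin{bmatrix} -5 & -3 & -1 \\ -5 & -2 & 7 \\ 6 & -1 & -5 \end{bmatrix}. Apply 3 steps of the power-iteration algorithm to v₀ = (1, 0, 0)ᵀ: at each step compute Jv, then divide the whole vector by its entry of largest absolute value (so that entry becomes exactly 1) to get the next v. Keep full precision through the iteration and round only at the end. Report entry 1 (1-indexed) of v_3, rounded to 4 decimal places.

Jv0 = (-5.00000, -5.00000, 6.00000); divide by 6.00000 → v1 = (-0.83333, -0.83333, 1.00000)
Jv1 = (5.66667, 12.83333, -9.16667); divide by 12.83333 → v2 = (0.44156, 1.00000, -0.71429)
Jv2 = (-4.49351, -9.20779, 5.22078); divide by -9.20779 → v3 = (0.48801, 1.00000, -0.56700)
Requested entry of v3: -346/-709 = 0.4880

0.4880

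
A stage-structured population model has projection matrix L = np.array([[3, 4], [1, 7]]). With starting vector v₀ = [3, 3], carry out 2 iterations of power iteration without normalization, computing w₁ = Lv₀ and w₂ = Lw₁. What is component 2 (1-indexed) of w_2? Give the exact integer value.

w1 = Lv₀ = (3·3 + 4·3; 1·3 + 7·3) = (21, 24)
w2 = Lw1 = (3·21 + 4·24; 1·21 + 7·24) = (159, 189)
The requested component of w2 is 189.

189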